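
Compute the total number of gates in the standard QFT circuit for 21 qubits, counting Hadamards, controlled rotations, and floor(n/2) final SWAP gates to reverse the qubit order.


Hadamard gates: 21
Controlled rotations: n*(n-1)/2 = 21*20/2 = 210
SWAP gates: floor(n/2) = floor(21/2) = 10
Total = 21 + 210 + 10
= 241

241


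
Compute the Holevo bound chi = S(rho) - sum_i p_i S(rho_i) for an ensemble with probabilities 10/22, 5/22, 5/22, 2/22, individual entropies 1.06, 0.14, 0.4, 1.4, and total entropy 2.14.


chi = S(rho) - sum_i p_i * S(rho_i)
Weighted entropy = 10/22 * 1.06 + 5/22 * 0.14 + 5/22 * 0.4 + 2/22 * 1.4
= 0.7318
chi = 2.14 - 0.7318
= 1.4082

1.4082


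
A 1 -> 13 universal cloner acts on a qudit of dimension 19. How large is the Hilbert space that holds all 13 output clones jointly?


Output space = H^(tensor 13) where dim(H) = 19
dim = 19^13
= 361 (after 2 factors)
= 6859 (after 3 factors)
= 130321 (after 4 factors)
= 2476099 (after 5 factors)
= 47045881 (after 6 factors)
= 893871739 (after 7 factors)
= 16983563041 (after 8 factors)
= 322687697779 (after 9 factors)
= 6131066257801 (after 10 factors)
= 116490258898219 (after 11 factors)
= 2213314919066161 (after 12 factors)
= 42052983462257059 (after 13 factors)
= 42052983462257059

42052983462257059


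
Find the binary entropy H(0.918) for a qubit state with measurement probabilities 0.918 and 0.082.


S = -p*log2(p) - (1-p)*log2(1-p)
p = 0.9180, 1-p = 0.0820
= -0.9180 * log2(0.9180) - 0.0820 * log2(0.0820)
= -(-0.1133) - (-0.2959)
= 0.4092

0.4092


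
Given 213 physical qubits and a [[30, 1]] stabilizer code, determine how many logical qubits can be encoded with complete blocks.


Each code block uses 30 physical qubits for 1 logical qubit(s).
Number of complete blocks = floor(213 / 30) = 7
Logical qubits = 7 * 1
= 7

7


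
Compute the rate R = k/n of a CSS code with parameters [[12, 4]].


Code rate R = k/n
= 4/12
= 0.3333

0.3333


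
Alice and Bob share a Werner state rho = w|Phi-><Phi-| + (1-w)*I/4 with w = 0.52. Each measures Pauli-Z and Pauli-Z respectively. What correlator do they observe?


|Phi-> = (|00> - |11>)/sqrt(2)
For the pure Bell state, <Z_A Z_B> = +1 (Bell-state Pauli correlator).
The maximally-mixed part I/4 has tr(I/4 * P tensor P) = 0 for any traceless Pauli P.
So <Z_A Z_B>_rho = w * (+1) + (1 - w) * 0
= 0.52 * (+1)
= 0.5200

0.5200


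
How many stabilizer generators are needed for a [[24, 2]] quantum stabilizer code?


For an [[n,k]] stabilizer code:
Number of stabilizer generators = n - k
= 24 - 2
= 22

22


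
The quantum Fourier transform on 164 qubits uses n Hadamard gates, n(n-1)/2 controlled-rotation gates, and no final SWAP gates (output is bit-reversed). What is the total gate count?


Hadamard gates: 164
Controlled rotations: n*(n-1)/2 = 164*163/2 = 13366
SWAP gates: 0 (omitted)
Total = 164 + 13366
= 13530

13530


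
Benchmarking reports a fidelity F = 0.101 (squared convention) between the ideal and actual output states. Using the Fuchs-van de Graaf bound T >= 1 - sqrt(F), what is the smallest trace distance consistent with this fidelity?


Fuchs-van de Graaf (squared-fidelity convention): 1 - sqrt(F) <= T <= sqrt(1 - F).
Lower bound: T >= 1 - sqrt(F)
sqrt(F) = sqrt(0.101) = 0.3178
T >= 1 - 0.3178
T >= 0.6822

0.6822


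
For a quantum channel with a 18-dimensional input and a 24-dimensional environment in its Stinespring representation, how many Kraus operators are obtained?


Tracing out the environment in an orthonormal basis {|i>_E} gives Kraus operators K_i = <i|_E U |0>_E.
Number of Kraus operators = dim(H_env) = d_env
= 24

24


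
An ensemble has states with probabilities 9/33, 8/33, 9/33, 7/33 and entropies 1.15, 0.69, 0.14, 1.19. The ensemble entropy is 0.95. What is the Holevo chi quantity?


chi = S(rho) - sum_i p_i * S(rho_i)
Weighted entropy = 9/33 * 1.15 + 8/33 * 0.69 + 9/33 * 0.14 + 7/33 * 1.19
= 0.7715
chi = 0.95 - 0.7715
= 0.1785

0.1785


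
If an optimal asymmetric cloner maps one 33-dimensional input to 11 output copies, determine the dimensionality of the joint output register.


Output space = H^(tensor 11) where dim(H) = 33
dim = 33^11
= 1089 (after 2 factors)
= 35937 (after 3 factors)
= 1185921 (after 4 factors)
= 39135393 (after 5 factors)
= 1291467969 (after 6 factors)
= 42618442977 (after 7 factors)
= 1406408618241 (after 8 factors)
= 46411484401953 (after 9 factors)
= 1531578985264449 (after 10 factors)
= 50542106513726817 (after 11 factors)
= 50542106513726817

50542106513726817


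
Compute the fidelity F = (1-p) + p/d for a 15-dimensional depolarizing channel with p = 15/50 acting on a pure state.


F = (1-p) + p/d
= (1 - 0.3000) + 0.3000/15
= 0.7000 + 0.0200
= 0.7200

0.7200


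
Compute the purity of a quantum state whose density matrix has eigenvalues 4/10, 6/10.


tr(rho^2) = sum of eigenvalues squared
= (4/10)^2 + (6/10)^2
= (16 + 36) / 100
= 52/100
= 0.5200

0.5200


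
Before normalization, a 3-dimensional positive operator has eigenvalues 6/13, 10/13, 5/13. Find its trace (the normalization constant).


tr(M) = sum of eigenvalues
= 6/13 + 10/13 + 5/13
= 21/13
= 1.6154

1.6154


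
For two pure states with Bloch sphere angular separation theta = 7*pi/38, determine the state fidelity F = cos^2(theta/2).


For states separated by angle theta on Bloch sphere:
F = cos^2(theta/2)
theta = 7*pi/38 = 0.5787
theta/2 = 0.2894
cos(theta/2) = 0.9584
F = 0.9186

0.9186


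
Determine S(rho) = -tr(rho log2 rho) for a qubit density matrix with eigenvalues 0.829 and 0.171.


S = -p*log2(p) - (1-p)*log2(1-p)
p = 0.8290, 1-p = 0.1710
= -0.8290 * log2(0.8290) - 0.1710 * log2(0.1710)
= -(-0.2243) - (-0.4357)
= 0.6600

0.6600


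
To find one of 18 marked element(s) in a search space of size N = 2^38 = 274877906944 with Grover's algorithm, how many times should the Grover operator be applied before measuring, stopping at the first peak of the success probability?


After j Grover iterations the success probability is P(j) = sin^2((2j+1)*theta), where sin(theta) = sqrt(k/N).
N = 2^38 = 274877906944, k = 18
sin(theta) = sqrt(k/N) = 8.092194914e-06
theta = arcsin(sqrt(k/N)) = 8.092194914e-06 rad
P(j) reaches its first maximum when (2j+1)*theta is as close as possible to pi/2, i.e. j = round(pi/(4*theta) - 1/2).
pi/(4*theta) - 1/2 = 97055.7587
(For comparison, the common estimate pi/4 * sqrt(N/k) = 97056.2587; the exact maximiser is used here.)
Optimal iterations = 97056

97056


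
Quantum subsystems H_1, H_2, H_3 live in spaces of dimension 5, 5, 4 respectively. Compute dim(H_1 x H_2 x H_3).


dim(H_1 x H_2 x H_3) = 5 * 5 * 4
= 25 * 4
= 100

100


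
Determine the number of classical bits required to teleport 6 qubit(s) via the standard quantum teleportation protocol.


Quantum teleportation requires 2 classical bits per qubit teleported.
6 qubit(s) -> 2 * 6 = 12 classical bits

12


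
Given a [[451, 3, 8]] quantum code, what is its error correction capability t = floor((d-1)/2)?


Code parameters: [[451, 3, 8]], distance d = 8.
Number of correctable errors = floor((d-1)/2)
= floor((8 - 1)/2)
= floor(7/2)
= 3

3


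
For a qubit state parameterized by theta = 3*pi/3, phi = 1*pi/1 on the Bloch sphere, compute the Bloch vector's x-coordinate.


theta = 3.1416, phi = 3.1416
r_x = sin(theta)*cos(phi) = 0.0000 * -1.0000
r_x = 0.0000

0.0000


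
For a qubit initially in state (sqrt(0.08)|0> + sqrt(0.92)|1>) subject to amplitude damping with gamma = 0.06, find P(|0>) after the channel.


For amplitude damping with parameter gamma on state sqrt(a)|0> + sqrt(b)|1>:
alpha^2 = 0.08, beta^2 = 0.92
P(|0>) = alpha^2 + gamma * beta^2
= 0.08 + 0.06 * 0.92
= 0.08 + 0.0552
= 0.1352

0.1352


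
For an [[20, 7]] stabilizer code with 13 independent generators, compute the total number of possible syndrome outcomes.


Each stabilizer generator gives a binary (+1 or -1) measurement outcome.
With 13 independent generators:
Total syndromes = 2^13
= 8192

8192


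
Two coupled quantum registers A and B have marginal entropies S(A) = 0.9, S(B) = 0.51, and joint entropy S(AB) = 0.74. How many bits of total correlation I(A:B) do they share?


I(A:B) = S(A) + S(B) - S(AB)
= 0.9 + 0.51 - 0.74
= 0.6700

0.6700


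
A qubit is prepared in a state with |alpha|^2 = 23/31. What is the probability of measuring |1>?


|alpha|^2 = 23/31 = 0.7419
|beta|^2 = 1 - 23/31 = 8/31 = 0.2581
P(|1>) = |beta|^2 = 0.2581

0.2581


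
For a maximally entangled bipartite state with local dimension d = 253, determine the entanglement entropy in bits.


For a maximally entangled state in d x d:
S = log2(d) = log2(253)
= 7.9830

7.9830


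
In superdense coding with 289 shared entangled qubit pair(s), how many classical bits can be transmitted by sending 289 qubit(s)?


Superdense coding allows 2 classical bits per shared entangled pair.
289 pair(s) -> 2 * 289 = 578 classical bits

578


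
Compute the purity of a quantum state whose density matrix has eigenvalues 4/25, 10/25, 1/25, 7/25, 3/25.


tr(rho^2) = sum of eigenvalues squared
= (4/25)^2 + (10/25)^2 + (1/25)^2 + (7/25)^2 + (3/25)^2
= (16 + 100 + 1 + 49 + 9) / 625
= 175/625
= 0.2800

0.2800


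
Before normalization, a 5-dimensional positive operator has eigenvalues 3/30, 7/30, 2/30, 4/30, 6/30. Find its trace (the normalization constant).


tr(M) = sum of eigenvalues
= 3/30 + 7/30 + 2/30 + 4/30 + 6/30
= 22/30
= 0.7333

0.7333


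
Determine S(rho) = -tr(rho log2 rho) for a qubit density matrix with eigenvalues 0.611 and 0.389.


S = -p*log2(p) - (1-p)*log2(1-p)
p = 0.6110, 1-p = 0.3890
= -0.6110 * log2(0.6110) - 0.3890 * log2(0.3890)
= -(-0.4343) - (-0.5299)
= 0.9642

0.9642


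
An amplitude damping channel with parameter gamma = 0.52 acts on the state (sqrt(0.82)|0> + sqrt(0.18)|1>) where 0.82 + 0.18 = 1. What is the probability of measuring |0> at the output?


For amplitude damping with parameter gamma on state sqrt(a)|0> + sqrt(b)|1>:
alpha^2 = 0.82, beta^2 = 0.18
P(|0>) = alpha^2 + gamma * beta^2
= 0.82 + 0.52 * 0.18
= 0.82 + 0.0936
= 0.9136

0.9136


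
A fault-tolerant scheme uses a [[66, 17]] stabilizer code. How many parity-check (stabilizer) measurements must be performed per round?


For an [[n,k]] stabilizer code:
Number of stabilizer generators = n - k
= 66 - 17
= 49

49


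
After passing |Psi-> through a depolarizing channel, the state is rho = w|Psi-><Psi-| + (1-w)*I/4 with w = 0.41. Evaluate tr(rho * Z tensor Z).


|Psi-> = (|01> - |10>)/sqrt(2)
For the pure Bell state, <Z_A Z_B> = -1 (Bell-state Pauli correlator).
The maximally-mixed part I/4 has tr(I/4 * P tensor P) = 0 for any traceless Pauli P.
So <Z_A Z_B>_rho = w * (-1) + (1 - w) * 0
= 0.41 * (-1)
= -0.4100

-0.4100


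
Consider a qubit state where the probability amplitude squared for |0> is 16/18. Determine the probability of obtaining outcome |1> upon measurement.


|alpha|^2 = 16/18 = 0.8889
|beta|^2 = 1 - 16/18 = 2/18 = 0.1111
P(|1>) = |beta|^2 = 0.1111

0.1111


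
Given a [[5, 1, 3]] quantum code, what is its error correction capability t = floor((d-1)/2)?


Code parameters: [[5, 1, 3]], distance d = 3.
Number of correctable errors = floor((d-1)/2)
= floor((3 - 1)/2)
= floor(2/2)
= 1

1


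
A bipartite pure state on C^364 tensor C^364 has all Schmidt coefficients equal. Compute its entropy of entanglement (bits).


For a maximally entangled state in d x d:
S = log2(d) = log2(364)
= 8.5078

8.5078


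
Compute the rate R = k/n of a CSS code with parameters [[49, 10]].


Code rate R = k/n
= 10/49
= 0.2041

0.2041


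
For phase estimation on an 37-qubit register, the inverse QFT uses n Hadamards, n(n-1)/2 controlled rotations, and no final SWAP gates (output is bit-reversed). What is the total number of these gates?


Hadamard gates: 37
Controlled rotations: n*(n-1)/2 = 37*36/2 = 666
SWAP gates: 0 (omitted)
Total = 37 + 666
= 703

703


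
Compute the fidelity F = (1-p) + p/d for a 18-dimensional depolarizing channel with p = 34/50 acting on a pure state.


F = (1-p) + p/d
= (1 - 0.6800) + 0.6800/18
= 0.3200 + 0.0378
= 0.3578

0.3578


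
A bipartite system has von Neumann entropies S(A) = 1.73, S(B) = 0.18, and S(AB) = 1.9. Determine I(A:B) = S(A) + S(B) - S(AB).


I(A:B) = S(A) + S(B) - S(AB)
= 1.73 + 0.18 - 1.9
= 0.0100

0.0100


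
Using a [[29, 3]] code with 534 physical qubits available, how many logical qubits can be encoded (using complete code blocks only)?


Each code block uses 29 physical qubits for 3 logical qubit(s).
Number of complete blocks = floor(534 / 29) = 18
Logical qubits = 18 * 3
= 54

54


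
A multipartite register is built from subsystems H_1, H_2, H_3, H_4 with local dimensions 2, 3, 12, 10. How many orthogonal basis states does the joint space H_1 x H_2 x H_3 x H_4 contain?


dim(H_1 x H_2 x H_3 x H_4) = 2 * 3 * 12 * 10
= 6 * 12 * 10
= 72 * 10
= 720

720


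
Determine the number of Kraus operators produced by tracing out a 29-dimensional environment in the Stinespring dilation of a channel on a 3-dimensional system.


Tracing out the environment in an orthonormal basis {|i>_E} gives Kraus operators K_i = <i|_E U |0>_E.
Number of Kraus operators = dim(H_env) = d_env
= 29

29


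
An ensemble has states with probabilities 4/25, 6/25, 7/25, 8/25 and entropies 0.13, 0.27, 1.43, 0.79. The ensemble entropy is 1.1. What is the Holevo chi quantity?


chi = S(rho) - sum_i p_i * S(rho_i)
Weighted entropy = 4/25 * 0.13 + 6/25 * 0.27 + 7/25 * 1.43 + 8/25 * 0.79
= 0.7388
chi = 1.1 - 0.7388
= 0.3612

0.3612


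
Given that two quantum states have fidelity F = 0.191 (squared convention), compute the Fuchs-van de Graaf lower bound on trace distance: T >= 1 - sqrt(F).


Fuchs-van de Graaf (squared-fidelity convention): 1 - sqrt(F) <= T <= sqrt(1 - F).
Lower bound: T >= 1 - sqrt(F)
sqrt(F) = sqrt(0.191) = 0.4370
T >= 1 - 0.4370
T >= 0.5630

0.5630


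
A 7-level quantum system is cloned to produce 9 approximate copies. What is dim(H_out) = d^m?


Output space = H^(tensor 9) where dim(H) = 7
dim = 7^9
= 49 (after 2 factors)
= 343 (after 3 factors)
= 2401 (after 4 factors)
= 16807 (after 5 factors)
= 117649 (after 6 factors)
= 823543 (after 7 factors)
= 5764801 (after 8 factors)
= 40353607 (after 9 factors)
= 40353607

40353607


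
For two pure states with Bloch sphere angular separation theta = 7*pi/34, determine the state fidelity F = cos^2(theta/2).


For states separated by angle theta on Bloch sphere:
F = cos^2(theta/2)
theta = 7*pi/34 = 0.6468
theta/2 = 0.3234
cos(theta/2) = 0.9482
F = 0.8990

0.8990


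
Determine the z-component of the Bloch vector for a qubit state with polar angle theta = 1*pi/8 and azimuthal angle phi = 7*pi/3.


theta = 0.3927, phi = 7.3304
r_z = cos(theta) = 0.9239

0.9239


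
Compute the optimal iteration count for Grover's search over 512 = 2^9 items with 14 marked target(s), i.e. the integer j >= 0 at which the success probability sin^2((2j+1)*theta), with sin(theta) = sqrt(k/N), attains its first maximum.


After j Grover iterations the success probability is P(j) = sin^2((2j+1)*theta), where sin(theta) = sqrt(k/N).
N = 2^9 = 512, k = 14
sin(theta) = sqrt(k/N) = 0.1653594569
theta = arcsin(sqrt(k/N)) = 0.1661224747 rad
P(j) reaches its first maximum when (2j+1)*theta is as close as possible to pi/2, i.e. j = round(pi/(4*theta) - 1/2).
pi/(4*theta) - 1/2 = 4.2278
(For comparison, the common estimate pi/4 * sqrt(N/k) = 4.7496; the exact maximiser is used here.)
Optimal iterations = 4

4


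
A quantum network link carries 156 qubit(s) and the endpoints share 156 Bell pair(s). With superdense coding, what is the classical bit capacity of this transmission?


Superdense coding allows 2 classical bits per shared entangled pair.
156 pair(s) -> 2 * 156 = 312 classical bits

312


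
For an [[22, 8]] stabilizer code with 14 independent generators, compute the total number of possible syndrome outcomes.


Each stabilizer generator gives a binary (+1 or -1) measurement outcome.
With 14 independent generators:
Total syndromes = 2^14
= 16384

16384


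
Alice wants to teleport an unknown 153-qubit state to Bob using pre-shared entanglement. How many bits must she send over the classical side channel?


Quantum teleportation requires 2 classical bits per qubit teleported.
153 qubit(s) -> 2 * 153 = 306 classical bits

306


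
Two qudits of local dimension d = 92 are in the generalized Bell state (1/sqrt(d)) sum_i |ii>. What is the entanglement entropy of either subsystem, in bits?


For a maximally entangled state in d x d:
S = log2(d) = log2(92)
= 6.5236

6.5236


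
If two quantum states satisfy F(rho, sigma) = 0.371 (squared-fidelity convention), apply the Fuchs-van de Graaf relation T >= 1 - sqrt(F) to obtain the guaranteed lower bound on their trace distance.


Fuchs-van de Graaf (squared-fidelity convention): 1 - sqrt(F) <= T <= sqrt(1 - F).
Lower bound: T >= 1 - sqrt(F)
sqrt(F) = sqrt(0.371) = 0.6091
T >= 1 - 0.6091
T >= 0.3909

0.3909


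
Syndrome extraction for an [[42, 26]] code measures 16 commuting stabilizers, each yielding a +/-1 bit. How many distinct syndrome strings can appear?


Each stabilizer generator gives a binary (+1 or -1) measurement outcome.
With 16 independent generators:
Total syndromes = 2^16
= 65536

65536


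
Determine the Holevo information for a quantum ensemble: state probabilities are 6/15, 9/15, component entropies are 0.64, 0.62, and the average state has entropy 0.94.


chi = S(rho) - sum_i p_i * S(rho_i)
Weighted entropy = 6/15 * 0.64 + 9/15 * 0.62
= 0.6280
chi = 0.94 - 0.6280
= 0.3120

0.3120


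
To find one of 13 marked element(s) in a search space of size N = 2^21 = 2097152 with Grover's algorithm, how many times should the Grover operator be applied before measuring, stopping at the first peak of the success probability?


After j Grover iterations the success probability is P(j) = sin^2((2j+1)*theta), where sin(theta) = sqrt(k/N).
N = 2^21 = 2097152, k = 13
sin(theta) = sqrt(k/N) = 0.002489755622
theta = arcsin(sqrt(k/N)) = 0.002489758194 rad
P(j) reaches its first maximum when (2j+1)*theta is as close as possible to pi/2, i.e. j = round(pi/(4*theta) - 1/2).
pi/(4*theta) - 1/2 = 314.9516
(For comparison, the common estimate pi/4 * sqrt(N/k) = 315.4519; the exact maximiser is used here.)
Optimal iterations = 315

315


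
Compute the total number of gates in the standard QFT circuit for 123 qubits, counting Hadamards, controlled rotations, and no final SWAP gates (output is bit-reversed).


Hadamard gates: 123
Controlled rotations: n*(n-1)/2 = 123*122/2 = 7503
SWAP gates: 0 (omitted)
Total = 123 + 7503
= 7626

7626


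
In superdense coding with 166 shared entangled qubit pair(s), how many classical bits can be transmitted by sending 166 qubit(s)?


Superdense coding allows 2 classical bits per shared entangled pair.
166 pair(s) -> 2 * 166 = 332 classical bits

332


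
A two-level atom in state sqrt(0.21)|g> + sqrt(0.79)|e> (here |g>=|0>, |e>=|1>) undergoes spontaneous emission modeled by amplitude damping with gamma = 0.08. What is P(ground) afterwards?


For amplitude damping with parameter gamma on state sqrt(a)|0> + sqrt(b)|1>:
alpha^2 = 0.21, beta^2 = 0.79
P(|0>) = alpha^2 + gamma * beta^2
= 0.21 + 0.08 * 0.79
= 0.21 + 0.0632
= 0.2732

0.2732


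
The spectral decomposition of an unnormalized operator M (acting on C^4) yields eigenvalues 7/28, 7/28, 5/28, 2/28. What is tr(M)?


tr(M) = sum of eigenvalues
= 7/28 + 7/28 + 5/28 + 2/28
= 21/28
= 0.7500

0.7500


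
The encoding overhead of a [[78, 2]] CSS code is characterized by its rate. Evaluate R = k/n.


Code rate R = k/n
= 2/78
= 0.0256

0.0256


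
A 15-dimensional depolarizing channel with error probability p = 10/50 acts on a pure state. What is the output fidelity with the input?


F = (1-p) + p/d
= (1 - 0.2000) + 0.2000/15
= 0.8000 + 0.0133
= 0.8133

0.8133


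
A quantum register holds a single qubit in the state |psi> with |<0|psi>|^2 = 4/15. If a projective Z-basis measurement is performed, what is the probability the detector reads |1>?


|alpha|^2 = 4/15 = 0.2667
|beta|^2 = 1 - 4/15 = 11/15 = 0.7333
P(|1>) = |beta|^2 = 0.7333

0.7333


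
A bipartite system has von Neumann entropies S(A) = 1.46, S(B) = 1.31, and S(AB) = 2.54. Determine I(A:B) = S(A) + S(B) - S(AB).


I(A:B) = S(A) + S(B) - S(AB)
= 1.46 + 1.31 - 2.54
= 0.2300

0.2300


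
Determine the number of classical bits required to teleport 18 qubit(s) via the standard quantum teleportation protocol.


Quantum teleportation requires 2 classical bits per qubit teleported.
18 qubit(s) -> 2 * 18 = 36 classical bits

36


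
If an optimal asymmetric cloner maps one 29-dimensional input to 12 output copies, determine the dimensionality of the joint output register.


Output space = H^(tensor 12) where dim(H) = 29
dim = 29^12
= 841 (after 2 factors)
= 24389 (after 3 factors)
= 707281 (after 4 factors)
= 20511149 (after 5 factors)
= 594823321 (after 6 factors)
= 17249876309 (after 7 factors)
= 500246412961 (after 8 factors)
= 14507145975869 (after 9 factors)
= 420707233300201 (after 10 factors)
= 12200509765705829 (after 11 factors)
= 353814783205469041 (after 12 factors)
= 353814783205469041

353814783205469041


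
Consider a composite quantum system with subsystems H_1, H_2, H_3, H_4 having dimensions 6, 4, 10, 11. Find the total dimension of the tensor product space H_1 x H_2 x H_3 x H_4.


dim(H_1 x H_2 x H_3 x H_4) = 6 * 4 * 10 * 11
= 24 * 10 * 11
= 240 * 11
= 2640

2640


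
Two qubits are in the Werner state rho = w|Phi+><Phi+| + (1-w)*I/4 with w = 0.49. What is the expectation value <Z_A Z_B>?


|Phi+> = (|00> + |11>)/sqrt(2)
For the pure Bell state, <Z_A Z_B> = +1 (Bell-state Pauli correlator).
The maximally-mixed part I/4 has tr(I/4 * P tensor P) = 0 for any traceless Pauli P.
So <Z_A Z_B>_rho = w * (+1) + (1 - w) * 0
= 0.49 * (+1)
= 0.4900

0.4900


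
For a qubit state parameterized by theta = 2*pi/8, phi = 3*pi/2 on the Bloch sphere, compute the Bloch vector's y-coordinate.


theta = 0.7854, phi = 4.7124
r_y = sin(theta)*sin(phi) = 0.7071 * -1.0000
r_y = -0.7071

-0.7071


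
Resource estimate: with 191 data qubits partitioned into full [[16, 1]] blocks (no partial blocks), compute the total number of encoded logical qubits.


Each code block uses 16 physical qubits for 1 logical qubit(s).
Number of complete blocks = floor(191 / 16) = 11
Logical qubits = 11 * 1
= 11

11


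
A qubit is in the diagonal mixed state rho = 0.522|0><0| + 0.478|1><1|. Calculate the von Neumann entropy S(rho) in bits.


S = -p*log2(p) - (1-p)*log2(1-p)
p = 0.5220, 1-p = 0.4780
= -0.5220 * log2(0.5220) - 0.4780 * log2(0.4780)
= -(-0.4896) - (-0.5090)
= 0.9986

0.9986


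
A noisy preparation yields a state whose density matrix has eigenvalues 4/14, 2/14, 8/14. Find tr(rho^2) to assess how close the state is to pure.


tr(rho^2) = sum of eigenvalues squared
= (4/14)^2 + (2/14)^2 + (8/14)^2
= (16 + 4 + 64) / 196
= 84/196
= 0.4286

0.4286


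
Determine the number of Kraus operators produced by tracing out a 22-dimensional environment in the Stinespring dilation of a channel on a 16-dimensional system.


Tracing out the environment in an orthonormal basis {|i>_E} gives Kraus operators K_i = <i|_E U |0>_E.
Number of Kraus operators = dim(H_env) = d_env
= 22

22


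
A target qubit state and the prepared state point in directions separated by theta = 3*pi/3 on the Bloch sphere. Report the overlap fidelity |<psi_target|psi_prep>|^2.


For states separated by angle theta on Bloch sphere:
F = cos^2(theta/2)
theta = 3*pi/3 = 3.1416
theta/2 = 1.5708
cos(theta/2) = 0.0000
F = 0.0000

0.0000


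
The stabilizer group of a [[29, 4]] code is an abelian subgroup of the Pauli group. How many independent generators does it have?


For an [[n,k]] stabilizer code:
Number of stabilizer generators = n - k
= 29 - 4
= 25

25


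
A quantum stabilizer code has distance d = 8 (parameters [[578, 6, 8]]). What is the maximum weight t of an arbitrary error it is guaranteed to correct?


Code parameters: [[578, 6, 8]], distance d = 8.
Number of correctable errors = floor((d-1)/2)
= floor((8 - 1)/2)
= floor(7/2)
= 3

3


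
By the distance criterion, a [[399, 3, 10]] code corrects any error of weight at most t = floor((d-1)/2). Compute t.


Code parameters: [[399, 3, 10]], distance d = 10.
Number of correctable errors = floor((d-1)/2)
= floor((10 - 1)/2)
= floor(9/2)
= 4

4


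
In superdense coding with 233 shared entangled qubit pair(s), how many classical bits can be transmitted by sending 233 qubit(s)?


Superdense coding allows 2 classical bits per shared entangled pair.
233 pair(s) -> 2 * 233 = 466 classical bits

466


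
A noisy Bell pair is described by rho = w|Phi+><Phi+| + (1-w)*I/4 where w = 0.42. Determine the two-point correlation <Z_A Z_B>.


|Phi+> = (|00> + |11>)/sqrt(2)
For the pure Bell state, <Z_A Z_B> = +1 (Bell-state Pauli correlator).
The maximally-mixed part I/4 has tr(I/4 * P tensor P) = 0 for any traceless Pauli P.
So <Z_A Z_B>_rho = w * (+1) + (1 - w) * 0
= 0.42 * (+1)
= 0.4200

0.4200


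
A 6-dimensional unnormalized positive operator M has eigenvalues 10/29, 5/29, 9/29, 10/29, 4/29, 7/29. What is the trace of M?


tr(M) = sum of eigenvalues
= 10/29 + 5/29 + 9/29 + 10/29 + 4/29 + 7/29
= 45/29
= 1.5517

1.5517


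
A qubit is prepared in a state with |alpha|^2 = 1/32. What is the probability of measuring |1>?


|alpha|^2 = 1/32 = 0.0312
|beta|^2 = 1 - 1/32 = 31/32 = 0.9688
P(|1>) = |beta|^2 = 0.9688

0.9688


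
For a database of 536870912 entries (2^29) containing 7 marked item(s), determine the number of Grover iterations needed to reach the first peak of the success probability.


After j Grover iterations the success probability is P(j) = sin^2((2j+1)*theta), where sin(theta) = sqrt(k/N).
N = 2^29 = 536870912, k = 7
sin(theta) = sqrt(k/N) = 0.0001141863216
theta = arcsin(sqrt(k/N)) = 0.0001141863219 rad
P(j) reaches its first maximum when (2j+1)*theta is as close as possible to pi/2, i.e. j = round(pi/(4*theta) - 1/2).
pi/(4*theta) - 1/2 = 6877.7158
(For comparison, the common estimate pi/4 * sqrt(N/k) = 6878.2158; the exact maximiser is used here.)
Optimal iterations = 6878

6878


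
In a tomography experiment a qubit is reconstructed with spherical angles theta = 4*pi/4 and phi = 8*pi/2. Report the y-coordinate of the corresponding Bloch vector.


theta = 3.1416, phi = 12.5664
r_y = sin(theta)*sin(phi) = 0.0000 * 0.0000
r_y = 0.0000

0.0000


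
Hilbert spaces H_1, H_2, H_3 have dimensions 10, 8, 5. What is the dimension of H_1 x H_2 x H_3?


dim(H_1 x H_2 x H_3) = 10 * 8 * 5
= 80 * 5
= 400

400


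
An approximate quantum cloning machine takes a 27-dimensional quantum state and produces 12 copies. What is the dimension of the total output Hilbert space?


Output space = H^(tensor 12) where dim(H) = 27
dim = 27^12
= 729 (after 2 factors)
= 19683 (after 3 factors)
= 531441 (after 4 factors)
= 14348907 (after 5 factors)
= 387420489 (after 6 factors)
= 10460353203 (after 7 factors)
= 282429536481 (after 8 factors)
= 7625597484987 (after 9 factors)
= 205891132094649 (after 10 factors)
= 5559060566555523 (after 11 factors)
= 150094635296999121 (after 12 factors)
= 150094635296999121

150094635296999121


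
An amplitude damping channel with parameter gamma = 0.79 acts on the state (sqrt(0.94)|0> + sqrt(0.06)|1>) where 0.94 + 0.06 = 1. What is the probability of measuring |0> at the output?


For amplitude damping with parameter gamma on state sqrt(a)|0> + sqrt(b)|1>:
alpha^2 = 0.94, beta^2 = 0.06
P(|0>) = alpha^2 + gamma * beta^2
= 0.94 + 0.79 * 0.06
= 0.94 + 0.0474
= 0.9874

0.9874


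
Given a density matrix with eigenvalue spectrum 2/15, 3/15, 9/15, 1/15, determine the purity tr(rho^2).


tr(rho^2) = sum of eigenvalues squared
= (2/15)^2 + (3/15)^2 + (9/15)^2 + (1/15)^2
= (4 + 9 + 81 + 1) / 225
= 95/225
= 0.4222

0.4222


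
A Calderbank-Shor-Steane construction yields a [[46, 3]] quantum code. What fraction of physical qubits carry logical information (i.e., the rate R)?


Code rate R = k/n
= 3/46
= 0.0652

0.0652


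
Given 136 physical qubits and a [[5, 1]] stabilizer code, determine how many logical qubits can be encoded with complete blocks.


Each code block uses 5 physical qubits for 1 logical qubit(s).
Number of complete blocks = floor(136 / 5) = 27
Logical qubits = 27 * 1
= 27

27


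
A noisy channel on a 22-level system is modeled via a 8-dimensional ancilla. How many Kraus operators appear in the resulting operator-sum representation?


Tracing out the environment in an orthonormal basis {|i>_E} gives Kraus operators K_i = <i|_E U |0>_E.
Number of Kraus operators = dim(H_env) = d_env
= 8

8


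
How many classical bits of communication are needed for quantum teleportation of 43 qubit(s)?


Quantum teleportation requires 2 classical bits per qubit teleported.
43 qubit(s) -> 2 * 43 = 86 classical bits

86


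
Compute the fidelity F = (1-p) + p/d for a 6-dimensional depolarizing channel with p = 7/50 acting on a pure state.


F = (1-p) + p/d
= (1 - 0.1400) + 0.1400/6
= 0.8600 + 0.0233
= 0.8833

0.8833


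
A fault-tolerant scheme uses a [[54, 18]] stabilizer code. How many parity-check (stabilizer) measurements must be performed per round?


For an [[n,k]] stabilizer code:
Number of stabilizer generators = n - k
= 54 - 18
= 36

36


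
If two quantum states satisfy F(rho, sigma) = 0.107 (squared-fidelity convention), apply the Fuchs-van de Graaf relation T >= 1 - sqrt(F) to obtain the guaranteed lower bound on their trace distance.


Fuchs-van de Graaf (squared-fidelity convention): 1 - sqrt(F) <= T <= sqrt(1 - F).
Lower bound: T >= 1 - sqrt(F)
sqrt(F) = sqrt(0.107) = 0.3271
T >= 1 - 0.3271
T >= 0.6729

0.6729


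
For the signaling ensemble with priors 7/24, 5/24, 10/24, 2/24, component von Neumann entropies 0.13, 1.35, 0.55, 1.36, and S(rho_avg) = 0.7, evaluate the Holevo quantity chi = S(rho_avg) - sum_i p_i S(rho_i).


chi = S(rho) - sum_i p_i * S(rho_i)
Weighted entropy = 7/24 * 0.13 + 5/24 * 1.35 + 10/24 * 0.55 + 2/24 * 1.36
= 0.6617
chi = 0.7 - 0.6617
= 0.0383

0.0383


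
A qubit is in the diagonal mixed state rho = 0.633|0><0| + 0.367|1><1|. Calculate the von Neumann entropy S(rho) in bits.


S = -p*log2(p) - (1-p)*log2(1-p)
p = 0.6330, 1-p = 0.3670
= -0.6330 * log2(0.6330) - 0.3670 * log2(0.3670)
= -(-0.4176) - (-0.5307)
= 0.9483

0.9483


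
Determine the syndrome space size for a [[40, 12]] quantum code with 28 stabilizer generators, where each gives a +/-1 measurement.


Each stabilizer generator gives a binary (+1 or -1) measurement outcome.
With 28 independent generators:
Total syndromes = 2^28
= 268435456

268435456


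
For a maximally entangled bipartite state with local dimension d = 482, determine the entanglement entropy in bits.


For a maximally entangled state in d x d:
S = log2(d) = log2(482)
= 8.9129

8.9129


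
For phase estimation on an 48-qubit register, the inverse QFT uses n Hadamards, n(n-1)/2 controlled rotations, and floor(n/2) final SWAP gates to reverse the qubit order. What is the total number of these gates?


Hadamard gates: 48
Controlled rotations: n*(n-1)/2 = 48*47/2 = 1128
SWAP gates: floor(n/2) = floor(48/2) = 24
Total = 48 + 1128 + 24
= 1200

1200


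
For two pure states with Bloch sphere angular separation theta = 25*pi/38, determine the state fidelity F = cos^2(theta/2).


For states separated by angle theta on Bloch sphere:
F = cos^2(theta/2)
theta = 25*pi/38 = 2.0668
theta/2 = 1.0334
cos(theta/2) = 0.5119
F = 0.2620

0.2620


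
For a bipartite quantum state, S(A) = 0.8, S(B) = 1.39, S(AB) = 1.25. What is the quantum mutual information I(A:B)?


I(A:B) = S(A) + S(B) - S(AB)
= 0.8 + 1.39 - 1.25
= 0.9400

0.9400


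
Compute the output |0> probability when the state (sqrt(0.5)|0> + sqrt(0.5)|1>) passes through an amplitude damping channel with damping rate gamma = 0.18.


For amplitude damping with parameter gamma on state sqrt(a)|0> + sqrt(b)|1>:
alpha^2 = 0.5, beta^2 = 0.5
P(|0>) = alpha^2 + gamma * beta^2
= 0.5 + 0.18 * 0.5
= 0.5 + 0.0900
= 0.5900

0.5900


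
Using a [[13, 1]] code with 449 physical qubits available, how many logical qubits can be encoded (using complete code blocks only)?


Each code block uses 13 physical qubits for 1 logical qubit(s).
Number of complete blocks = floor(449 / 13) = 34
Logical qubits = 34 * 1
= 34

34


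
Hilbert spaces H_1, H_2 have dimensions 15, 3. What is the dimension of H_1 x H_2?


dim(H_1 x H_2) = 15 * 3
= 45

45


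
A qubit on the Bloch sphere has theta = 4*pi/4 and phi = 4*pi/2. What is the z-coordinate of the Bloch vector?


theta = 3.1416, phi = 6.2832
r_z = cos(theta) = -1.0000

-1.0000


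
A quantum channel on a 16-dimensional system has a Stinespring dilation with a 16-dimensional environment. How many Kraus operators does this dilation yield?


Tracing out the environment in an orthonormal basis {|i>_E} gives Kraus operators K_i = <i|_E U |0>_E.
Number of Kraus operators = dim(H_env) = d_env
= 16

16


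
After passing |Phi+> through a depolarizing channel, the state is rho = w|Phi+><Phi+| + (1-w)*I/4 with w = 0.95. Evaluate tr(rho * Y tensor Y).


|Phi+> = (|00> + |11>)/sqrt(2)
For the pure Bell state, <Y_A Y_B> = -1 (Bell-state Pauli correlator).
The maximally-mixed part I/4 has tr(I/4 * P tensor P) = 0 for any traceless Pauli P.
So <Y_A Y_B>_rho = w * (-1) + (1 - w) * 0
= 0.95 * (-1)
= -0.9500

-0.9500


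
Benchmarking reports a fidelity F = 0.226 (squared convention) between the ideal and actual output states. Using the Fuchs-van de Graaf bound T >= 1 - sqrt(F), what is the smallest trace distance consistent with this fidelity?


Fuchs-van de Graaf (squared-fidelity convention): 1 - sqrt(F) <= T <= sqrt(1 - F).
Lower bound: T >= 1 - sqrt(F)
sqrt(F) = sqrt(0.226) = 0.4754
T >= 1 - 0.4754
T >= 0.5246

0.5246


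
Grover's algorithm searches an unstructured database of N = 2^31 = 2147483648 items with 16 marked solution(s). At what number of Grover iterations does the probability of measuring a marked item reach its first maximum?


After j Grover iterations the success probability is P(j) = sin^2((2j+1)*theta), where sin(theta) = sqrt(k/N).
N = 2^31 = 2147483648, k = 16
sin(theta) = sqrt(k/N) = 8.631674575e-05
theta = arcsin(sqrt(k/N)) = 8.631674586e-05 rad
P(j) reaches its first maximum when (2j+1)*theta is as close as possible to pi/2, i.e. j = round(pi/(4*theta) - 1/2).
pi/(4*theta) - 1/2 = 9098.5242
(For comparison, the common estimate pi/4 * sqrt(N/k) = 9099.0243; the exact maximiser is used here.)
Optimal iterations = 9099

9099


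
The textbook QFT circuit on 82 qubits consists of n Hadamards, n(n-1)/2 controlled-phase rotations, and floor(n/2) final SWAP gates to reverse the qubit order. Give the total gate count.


Hadamard gates: 82
Controlled rotations: n*(n-1)/2 = 82*81/2 = 3321
SWAP gates: floor(n/2) = floor(82/2) = 41
Total = 82 + 3321 + 41
= 3444

3444


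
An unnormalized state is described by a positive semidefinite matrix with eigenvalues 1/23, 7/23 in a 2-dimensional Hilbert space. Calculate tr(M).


tr(M) = sum of eigenvalues
= 1/23 + 7/23
= 8/23
= 0.3478

0.3478


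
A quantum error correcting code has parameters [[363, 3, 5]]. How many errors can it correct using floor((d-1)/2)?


Code parameters: [[363, 3, 5]], distance d = 5.
Number of correctable errors = floor((d-1)/2)
= floor((5 - 1)/2)
= floor(4/2)
= 2

2


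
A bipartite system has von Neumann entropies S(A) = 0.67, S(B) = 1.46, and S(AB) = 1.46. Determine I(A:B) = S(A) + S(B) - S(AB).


I(A:B) = S(A) + S(B) - S(AB)
= 0.67 + 1.46 - 1.46
= 0.6700

0.6700


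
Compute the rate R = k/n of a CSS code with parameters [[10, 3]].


Code rate R = k/n
= 3/10
= 0.3000

0.3000


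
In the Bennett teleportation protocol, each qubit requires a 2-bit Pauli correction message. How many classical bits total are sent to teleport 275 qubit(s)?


Quantum teleportation requires 2 classical bits per qubit teleported.
275 qubit(s) -> 2 * 275 = 550 classical bits

550


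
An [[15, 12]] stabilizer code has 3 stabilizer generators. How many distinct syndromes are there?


Each stabilizer generator gives a binary (+1 or -1) measurement outcome.
With 3 independent generators:
Total syndromes = 2^3
= 8

8


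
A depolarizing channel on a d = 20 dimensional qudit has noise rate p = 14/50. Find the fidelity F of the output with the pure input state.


F = (1-p) + p/d
= (1 - 0.2800) + 0.2800/20
= 0.7200 + 0.0140
= 0.7340

0.7340


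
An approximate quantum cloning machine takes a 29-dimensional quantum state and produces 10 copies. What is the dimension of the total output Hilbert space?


Output space = H^(tensor 10) where dim(H) = 29
dim = 29^10
= 841 (after 2 factors)
= 24389 (after 3 factors)
= 707281 (after 4 factors)
= 20511149 (after 5 factors)
= 594823321 (after 6 factors)
= 17249876309 (after 7 factors)
= 500246412961 (after 8 factors)
= 14507145975869 (after 9 factors)
= 420707233300201 (after 10 factors)
= 420707233300201

420707233300201


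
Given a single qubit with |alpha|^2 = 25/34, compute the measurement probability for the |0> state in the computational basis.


|alpha|^2 = 25/34 = 0.7353
|beta|^2 = 1 - 25/34 = 9/34 = 0.2647
P(|0>) = |alpha|^2 = 0.7353

0.7353


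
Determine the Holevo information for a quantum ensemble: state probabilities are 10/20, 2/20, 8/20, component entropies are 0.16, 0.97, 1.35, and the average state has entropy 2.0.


chi = S(rho) - sum_i p_i * S(rho_i)
Weighted entropy = 10/20 * 0.16 + 2/20 * 0.97 + 8/20 * 1.35
= 0.7170
chi = 2.0 - 0.7170
= 1.2830

1.2830


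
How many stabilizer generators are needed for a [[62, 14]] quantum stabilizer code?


For an [[n,k]] stabilizer code:
Number of stabilizer generators = n - k
= 62 - 14
= 48

48


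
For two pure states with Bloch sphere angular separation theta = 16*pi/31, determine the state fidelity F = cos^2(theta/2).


For states separated by angle theta on Bloch sphere:
F = cos^2(theta/2)
theta = 16*pi/31 = 1.6215
theta/2 = 0.8107
cos(theta/2) = 0.6890
F = 0.4747

0.4747


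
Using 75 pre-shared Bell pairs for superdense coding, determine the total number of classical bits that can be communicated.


Superdense coding allows 2 classical bits per shared entangled pair.
75 pair(s) -> 2 * 75 = 150 classical bits

150


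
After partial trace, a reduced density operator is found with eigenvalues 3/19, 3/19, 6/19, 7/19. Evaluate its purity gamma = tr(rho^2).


tr(rho^2) = sum of eigenvalues squared
= (3/19)^2 + (3/19)^2 + (6/19)^2 + (7/19)^2
= (9 + 9 + 36 + 49) / 361
= 103/361
= 0.2853

0.2853


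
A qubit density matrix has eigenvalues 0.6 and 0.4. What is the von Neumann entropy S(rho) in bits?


S = -p*log2(p) - (1-p)*log2(1-p)
p = 0.6000, 1-p = 0.4000
= -0.6000 * log2(0.6000) - 0.4000 * log2(0.4000)
= -(-0.4422) - (-0.5288)
= 0.9710

0.9710


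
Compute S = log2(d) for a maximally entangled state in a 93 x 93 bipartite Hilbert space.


For a maximally entangled state in d x d:
S = log2(d) = log2(93)
= 6.5392

6.5392


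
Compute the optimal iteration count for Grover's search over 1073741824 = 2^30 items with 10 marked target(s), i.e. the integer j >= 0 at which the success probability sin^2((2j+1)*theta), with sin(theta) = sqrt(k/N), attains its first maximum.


After j Grover iterations the success probability is P(j) = sin^2((2j+1)*theta), where sin(theta) = sqrt(k/N).
N = 2^30 = 1073741824, k = 10
sin(theta) = sqrt(k/N) = 9.650505555e-05
theta = arcsin(sqrt(k/N)) = 9.65050557e-05 rad
P(j) reaches its first maximum when (2j+1)*theta is as close as possible to pi/2, i.e. j = round(pi/(4*theta) - 1/2).
pi/(4*theta) - 1/2 = 8137.9147
(For comparison, the common estimate pi/4 * sqrt(N/k) = 8138.4147; the exact maximiser is used here.)
Optimal iterations = 8138

8138
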